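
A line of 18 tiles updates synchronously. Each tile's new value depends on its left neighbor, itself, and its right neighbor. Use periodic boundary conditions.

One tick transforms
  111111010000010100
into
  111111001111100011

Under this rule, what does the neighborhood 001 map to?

1

At position 12 the neighborhood is 001; the next row has 1 there.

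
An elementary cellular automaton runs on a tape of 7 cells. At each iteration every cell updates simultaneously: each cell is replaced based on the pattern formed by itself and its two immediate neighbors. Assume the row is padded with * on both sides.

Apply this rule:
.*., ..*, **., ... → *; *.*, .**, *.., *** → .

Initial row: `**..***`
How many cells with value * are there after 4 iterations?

.*.*...
.*.*.**
.*.*...  (repeats iteration 1; period 2)
iteration 4: .*.*.**
count of *: 4

4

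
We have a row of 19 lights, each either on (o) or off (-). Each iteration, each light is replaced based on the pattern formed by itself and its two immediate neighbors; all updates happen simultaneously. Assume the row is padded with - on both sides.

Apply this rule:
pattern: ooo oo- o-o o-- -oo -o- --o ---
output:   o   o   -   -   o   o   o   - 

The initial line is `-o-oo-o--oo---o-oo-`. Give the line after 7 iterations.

oo-oo-o-ooo-ooo-oo-

oo-oo-o-ooo--oo-oo-
oo-oo-o-ooo-ooo-oo-
oo-oo-o-ooo-ooo-oo-  (fixed point — unchanged through iteration 7)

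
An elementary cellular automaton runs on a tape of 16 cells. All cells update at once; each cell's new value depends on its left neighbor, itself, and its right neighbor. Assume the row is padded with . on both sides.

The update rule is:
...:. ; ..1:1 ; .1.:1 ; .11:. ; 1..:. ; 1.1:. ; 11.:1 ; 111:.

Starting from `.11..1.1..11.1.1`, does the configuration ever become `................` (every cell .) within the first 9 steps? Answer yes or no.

no

1.1.11.1.1.1.1.1
1.1..1.1.1.1.1.1
1.1.11.1.1.1.1.1  (repeats step 1; period 2)
step 9: 1.1.11.1.1.1.1.1
step 9 is 1.1.11.1.1.1.1.1, still not uniform .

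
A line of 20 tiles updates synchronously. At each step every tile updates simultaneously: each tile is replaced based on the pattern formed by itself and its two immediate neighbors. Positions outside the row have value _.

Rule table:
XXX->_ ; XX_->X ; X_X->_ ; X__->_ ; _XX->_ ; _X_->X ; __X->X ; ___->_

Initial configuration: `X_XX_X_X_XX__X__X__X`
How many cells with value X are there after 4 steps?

X__X_X_X__X_XX_XX_XX
X_XX_X_X_XX__X__X__X  (repeats step 0; period 2)
step 4: X_XX_X_X_XX__X__X__X
count of X: 10

10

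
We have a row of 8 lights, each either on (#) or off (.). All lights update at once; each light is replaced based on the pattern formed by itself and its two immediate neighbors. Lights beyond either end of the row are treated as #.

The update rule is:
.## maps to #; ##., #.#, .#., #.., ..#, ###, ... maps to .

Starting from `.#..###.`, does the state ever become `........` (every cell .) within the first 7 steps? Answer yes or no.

yes

....#...
........
all cells are . at step 2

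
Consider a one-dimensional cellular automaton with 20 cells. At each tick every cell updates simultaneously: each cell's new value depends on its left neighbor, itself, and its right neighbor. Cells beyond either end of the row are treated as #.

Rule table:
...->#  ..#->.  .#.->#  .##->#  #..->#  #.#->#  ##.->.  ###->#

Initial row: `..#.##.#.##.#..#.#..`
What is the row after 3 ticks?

###.####.###.####.##

#.###.####.###.####.
.###.####.###.####.#
###.####.###.####.##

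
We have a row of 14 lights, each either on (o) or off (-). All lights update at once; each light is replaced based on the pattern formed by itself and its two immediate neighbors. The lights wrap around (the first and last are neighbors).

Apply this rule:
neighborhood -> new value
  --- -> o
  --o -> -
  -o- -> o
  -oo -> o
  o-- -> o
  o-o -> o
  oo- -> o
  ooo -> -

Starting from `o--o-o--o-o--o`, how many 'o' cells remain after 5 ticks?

3

oo-oooo-oooo-o
-ooo--ooo--ooo
oo-oo-o-oo-o-o
-ooooooooooooo
oo-----------o
count of o: 3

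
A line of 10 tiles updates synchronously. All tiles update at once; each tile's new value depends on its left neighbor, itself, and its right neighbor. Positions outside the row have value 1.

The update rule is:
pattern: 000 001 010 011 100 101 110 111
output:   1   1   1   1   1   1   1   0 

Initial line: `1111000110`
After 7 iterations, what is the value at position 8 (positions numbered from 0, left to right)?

0001111111
1111000000
0001111111  (repeats iteration 1; period 2)
iteration 7: 0001111111
position 8 holds 1

1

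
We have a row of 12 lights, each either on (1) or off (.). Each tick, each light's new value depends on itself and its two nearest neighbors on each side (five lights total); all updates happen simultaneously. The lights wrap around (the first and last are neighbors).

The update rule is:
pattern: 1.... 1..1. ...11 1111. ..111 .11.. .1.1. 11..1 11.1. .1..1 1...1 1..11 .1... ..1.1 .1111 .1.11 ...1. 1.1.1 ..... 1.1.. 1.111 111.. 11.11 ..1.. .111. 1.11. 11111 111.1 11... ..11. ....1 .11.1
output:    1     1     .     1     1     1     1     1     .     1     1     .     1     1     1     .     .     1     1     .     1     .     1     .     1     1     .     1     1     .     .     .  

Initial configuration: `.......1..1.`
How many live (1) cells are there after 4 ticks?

11

11111...11.1
1..1.11...11
.111.1111.11
11111111111.
count of 1: 11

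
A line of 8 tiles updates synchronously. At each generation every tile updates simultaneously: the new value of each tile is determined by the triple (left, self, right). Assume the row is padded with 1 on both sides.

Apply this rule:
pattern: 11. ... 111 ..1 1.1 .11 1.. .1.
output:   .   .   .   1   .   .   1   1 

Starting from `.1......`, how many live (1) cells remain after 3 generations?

.11....1
...1..1.
1.11111.
count of 1: 6

6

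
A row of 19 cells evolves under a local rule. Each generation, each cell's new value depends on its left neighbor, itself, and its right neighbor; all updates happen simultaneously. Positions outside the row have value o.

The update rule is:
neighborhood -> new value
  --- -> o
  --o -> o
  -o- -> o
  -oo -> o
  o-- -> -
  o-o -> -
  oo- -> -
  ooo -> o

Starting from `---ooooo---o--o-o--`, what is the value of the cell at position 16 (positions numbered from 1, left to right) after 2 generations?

generation 1: -oooooo--ooo-oo-o-o
generation 2: -ooooo--ooo--o--o-o
position 16 holds -

-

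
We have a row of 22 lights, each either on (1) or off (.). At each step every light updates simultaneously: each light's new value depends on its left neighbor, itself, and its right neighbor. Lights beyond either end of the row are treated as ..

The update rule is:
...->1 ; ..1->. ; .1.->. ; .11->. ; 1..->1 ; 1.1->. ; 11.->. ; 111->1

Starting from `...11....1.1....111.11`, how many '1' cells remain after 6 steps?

8

11...111....111..1....
..11..1.111..1.1..1111
1...1....1.1....1..11.
.11..111....111..1...1
...1..1.111..1.1..11..
11..1....1.1....1...11
count of 1: 8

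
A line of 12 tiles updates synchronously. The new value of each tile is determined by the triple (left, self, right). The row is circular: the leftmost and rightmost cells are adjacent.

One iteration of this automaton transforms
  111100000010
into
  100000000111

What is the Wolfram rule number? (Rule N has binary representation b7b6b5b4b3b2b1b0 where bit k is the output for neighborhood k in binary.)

46

position 1: 111 → 0  (bit 7 = 0)
position 3: 110 → 0  (bit 6 = 0)
position 11: 101 → 1  (bit 5 = 1)
position 4: 100 → 0  (bit 4 = 0)
position 0: 011 → 1  (bit 3 = 1)
position 10: 010 → 1  (bit 2 = 1)
position 9: 001 → 1  (bit 1 = 1)
position 5: 000 → 0  (bit 0 = 0)
bits b7..b0 = 00101110 = 46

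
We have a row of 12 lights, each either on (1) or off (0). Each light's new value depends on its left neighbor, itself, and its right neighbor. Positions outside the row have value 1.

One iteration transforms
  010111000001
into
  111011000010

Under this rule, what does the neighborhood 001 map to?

1

At position 10 the neighborhood is 001; the next row has 1 there.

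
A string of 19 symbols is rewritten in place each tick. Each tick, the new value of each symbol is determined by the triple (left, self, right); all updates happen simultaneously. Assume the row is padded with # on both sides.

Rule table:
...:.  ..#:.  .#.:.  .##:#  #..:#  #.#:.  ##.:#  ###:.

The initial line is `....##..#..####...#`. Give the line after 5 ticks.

.#.##...###.......#

tick 1: #...###..#.#..##..#
tick 2: ##..#.##....#.###.#
tick 3: .##...###.....#.#.#
tick 4: .###..#.##........#
tick 5: .#.##...###.......#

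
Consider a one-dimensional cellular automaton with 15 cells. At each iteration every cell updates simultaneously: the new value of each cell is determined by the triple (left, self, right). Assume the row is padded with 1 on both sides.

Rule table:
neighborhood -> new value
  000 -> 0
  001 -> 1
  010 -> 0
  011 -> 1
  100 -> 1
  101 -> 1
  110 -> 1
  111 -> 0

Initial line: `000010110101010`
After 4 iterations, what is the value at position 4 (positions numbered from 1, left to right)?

iteration 1: 100101111010101
iteration 2: 111011001101011
iteration 3: 001111111110110
iteration 4: 111000000011111
position 4 holds 0

0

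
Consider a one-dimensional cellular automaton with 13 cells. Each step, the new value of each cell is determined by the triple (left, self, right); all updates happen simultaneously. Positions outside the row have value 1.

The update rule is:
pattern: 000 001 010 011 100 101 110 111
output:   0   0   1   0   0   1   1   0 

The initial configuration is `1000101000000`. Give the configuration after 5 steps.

1000001000000

step 1: 1000111000000
step 2: 1000001000000
step 3: 1000001000000  (fixed point — unchanged through step 5)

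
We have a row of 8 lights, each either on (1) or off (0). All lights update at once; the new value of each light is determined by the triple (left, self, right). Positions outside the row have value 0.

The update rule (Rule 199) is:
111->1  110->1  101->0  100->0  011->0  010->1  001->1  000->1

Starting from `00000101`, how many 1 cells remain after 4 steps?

5

step 1: 11111101
step 2: 01111101
step 3: 10111101
step 4: 10011101
count of 1: 5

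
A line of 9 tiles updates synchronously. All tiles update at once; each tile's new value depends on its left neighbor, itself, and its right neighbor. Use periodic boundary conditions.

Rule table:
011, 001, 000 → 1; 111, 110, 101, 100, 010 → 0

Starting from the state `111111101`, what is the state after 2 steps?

011111110

000000001
011111110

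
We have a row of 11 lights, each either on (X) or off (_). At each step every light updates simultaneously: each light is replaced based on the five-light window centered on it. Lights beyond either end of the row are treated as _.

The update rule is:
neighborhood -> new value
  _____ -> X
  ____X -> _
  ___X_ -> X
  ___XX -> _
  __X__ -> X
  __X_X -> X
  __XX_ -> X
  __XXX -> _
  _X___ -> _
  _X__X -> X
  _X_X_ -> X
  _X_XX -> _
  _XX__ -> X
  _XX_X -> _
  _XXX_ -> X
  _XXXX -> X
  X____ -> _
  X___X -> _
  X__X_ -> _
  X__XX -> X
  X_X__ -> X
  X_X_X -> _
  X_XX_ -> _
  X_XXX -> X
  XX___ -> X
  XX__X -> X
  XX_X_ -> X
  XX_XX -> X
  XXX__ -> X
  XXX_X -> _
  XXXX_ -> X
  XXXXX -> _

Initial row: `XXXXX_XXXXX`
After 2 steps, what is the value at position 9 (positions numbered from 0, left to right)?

_

_X_X_XXX_XX
XXX__XX_X_X
position 9 holds _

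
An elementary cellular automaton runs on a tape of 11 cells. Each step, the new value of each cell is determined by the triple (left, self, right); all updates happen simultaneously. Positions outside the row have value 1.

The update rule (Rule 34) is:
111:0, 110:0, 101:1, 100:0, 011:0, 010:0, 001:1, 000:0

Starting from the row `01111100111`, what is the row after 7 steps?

10000001000
00000010001
00000100010
00001000101
00010001010
00100010101
01000101010

01000101010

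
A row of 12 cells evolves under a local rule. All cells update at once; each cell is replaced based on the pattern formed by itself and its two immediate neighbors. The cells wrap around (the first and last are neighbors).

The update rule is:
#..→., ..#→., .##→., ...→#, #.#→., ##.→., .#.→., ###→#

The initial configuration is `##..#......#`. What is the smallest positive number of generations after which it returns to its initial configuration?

36

#.....####..
..###..##...
#..#......##
.....####..#
.###..##....
..#......###
....####..#.
###..##.....
.#......###.
...####..#..
##..##.....#
#......###..
..####..#...
#..##.....##
......###..#
.####..#....
..##.....###
.....###..#.
####..#.....
.##.....###.
....###..#..
###..#.....#
##.....###..
...###..#...
##..#.....##
#.....###..#
..###..#....
#..#.....###
.....###..##
.###..#.....
..#.....####
....###..##.
###..#......
.#.....####.
...###..##..
##..#......#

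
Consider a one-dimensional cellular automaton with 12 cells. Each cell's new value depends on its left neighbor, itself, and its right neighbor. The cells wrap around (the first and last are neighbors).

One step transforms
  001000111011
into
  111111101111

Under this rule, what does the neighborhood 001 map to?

At position 1 the neighborhood is 001; the next row has 1 there.

1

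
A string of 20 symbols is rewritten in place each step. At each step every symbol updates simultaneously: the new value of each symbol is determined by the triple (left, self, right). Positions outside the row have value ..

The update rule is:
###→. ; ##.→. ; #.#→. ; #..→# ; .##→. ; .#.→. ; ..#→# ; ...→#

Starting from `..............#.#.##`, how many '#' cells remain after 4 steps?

6

##############......
..............######
##############......  (repeats step 1; period 2)
step 4: ..............######
count of #: 6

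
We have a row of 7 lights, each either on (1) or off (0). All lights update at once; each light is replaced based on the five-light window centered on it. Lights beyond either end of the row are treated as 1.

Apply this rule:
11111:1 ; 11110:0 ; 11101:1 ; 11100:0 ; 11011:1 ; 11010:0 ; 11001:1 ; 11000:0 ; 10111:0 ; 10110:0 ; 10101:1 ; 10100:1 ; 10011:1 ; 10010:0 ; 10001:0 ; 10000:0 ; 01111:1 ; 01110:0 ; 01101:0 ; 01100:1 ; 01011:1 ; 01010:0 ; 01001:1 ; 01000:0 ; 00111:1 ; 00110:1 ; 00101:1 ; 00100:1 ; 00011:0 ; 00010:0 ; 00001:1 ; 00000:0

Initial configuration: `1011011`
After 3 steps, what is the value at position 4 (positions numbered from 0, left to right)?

step 1: 1100101
step 2: 0010110
step 3: 1011001
position 4 holds 0

0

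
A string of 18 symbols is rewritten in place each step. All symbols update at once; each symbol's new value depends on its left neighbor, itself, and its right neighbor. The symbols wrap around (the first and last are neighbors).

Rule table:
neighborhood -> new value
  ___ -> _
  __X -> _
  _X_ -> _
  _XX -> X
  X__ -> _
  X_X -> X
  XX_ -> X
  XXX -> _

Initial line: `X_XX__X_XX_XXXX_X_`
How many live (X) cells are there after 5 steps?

step 1: _XXX___XXXXX__XX_X
step 2: XX_X___X___X__XXX_
step 3: XXX___________X_XX
step 4: __X____________XX_
step 5: _______________XX_
count of X: 2

2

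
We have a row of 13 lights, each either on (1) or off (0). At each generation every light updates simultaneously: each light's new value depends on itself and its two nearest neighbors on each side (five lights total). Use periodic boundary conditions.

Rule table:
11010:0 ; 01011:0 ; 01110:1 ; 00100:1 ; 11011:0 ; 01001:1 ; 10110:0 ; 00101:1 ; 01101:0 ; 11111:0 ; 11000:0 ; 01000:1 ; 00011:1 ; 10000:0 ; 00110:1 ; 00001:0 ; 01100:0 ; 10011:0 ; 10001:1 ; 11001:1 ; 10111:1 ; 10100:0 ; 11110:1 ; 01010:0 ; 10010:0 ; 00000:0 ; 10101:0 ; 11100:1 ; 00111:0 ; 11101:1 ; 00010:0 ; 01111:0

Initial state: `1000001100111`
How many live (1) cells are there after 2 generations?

6

1000011010001
0000110001111
count of 1: 6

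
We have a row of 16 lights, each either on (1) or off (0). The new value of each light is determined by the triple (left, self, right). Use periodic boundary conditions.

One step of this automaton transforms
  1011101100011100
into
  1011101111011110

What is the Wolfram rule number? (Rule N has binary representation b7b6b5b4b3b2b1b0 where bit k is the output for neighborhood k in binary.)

position 3: 111 → 1  (bit 7 = 1)
position 4: 110 → 1  (bit 6 = 1)
position 1: 101 → 0  (bit 5 = 0)
position 8: 100 → 1  (bit 4 = 1)
position 2: 011 → 1  (bit 3 = 1)
position 0: 010 → 1  (bit 2 = 1)
position 10: 001 → 0  (bit 1 = 0)
position 9: 000 → 1  (bit 0 = 1)
bits b7..b0 = 11011101 = 221

221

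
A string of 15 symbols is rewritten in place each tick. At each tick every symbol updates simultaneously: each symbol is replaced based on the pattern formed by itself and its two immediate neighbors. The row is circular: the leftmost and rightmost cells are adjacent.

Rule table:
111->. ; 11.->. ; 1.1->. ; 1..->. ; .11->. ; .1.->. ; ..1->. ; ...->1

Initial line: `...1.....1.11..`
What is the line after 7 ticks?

tick 1: 11...111......1
tick 2: ...1.....1111..
tick 3: 11...111......1  (repeats tick 1; period 2)
tick 7: 11...111......1

11...111......1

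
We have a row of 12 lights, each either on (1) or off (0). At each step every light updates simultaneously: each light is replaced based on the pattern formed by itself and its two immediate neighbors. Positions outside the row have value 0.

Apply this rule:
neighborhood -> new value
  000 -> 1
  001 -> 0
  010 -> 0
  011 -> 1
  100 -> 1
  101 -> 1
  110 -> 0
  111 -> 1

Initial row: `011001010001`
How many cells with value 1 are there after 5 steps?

5

010100101100
001010011011
100101010110
010010101101
001001011010
count of 1: 5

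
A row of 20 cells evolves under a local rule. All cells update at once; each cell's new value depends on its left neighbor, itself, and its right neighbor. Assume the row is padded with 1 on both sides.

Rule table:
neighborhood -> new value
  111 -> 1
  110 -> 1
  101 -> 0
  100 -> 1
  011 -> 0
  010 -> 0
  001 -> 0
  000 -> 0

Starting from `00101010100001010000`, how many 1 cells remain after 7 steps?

step 1: 10000000010000001000
step 2: 11000000001000000100
step 3: 11100000000100000010
step 4: 11110000000010000000
step 5: 11111000000001000000
step 6: 11111100000000100000
step 7: 11111110000000010000
count of 1: 8

8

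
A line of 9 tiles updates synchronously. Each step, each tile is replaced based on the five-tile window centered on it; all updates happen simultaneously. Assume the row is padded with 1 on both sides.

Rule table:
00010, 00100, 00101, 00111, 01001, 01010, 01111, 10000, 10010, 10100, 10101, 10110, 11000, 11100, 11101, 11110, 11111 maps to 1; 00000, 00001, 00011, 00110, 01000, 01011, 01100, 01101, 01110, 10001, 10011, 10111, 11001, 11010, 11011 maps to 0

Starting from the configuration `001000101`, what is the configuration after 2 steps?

010000000

011001100
010000000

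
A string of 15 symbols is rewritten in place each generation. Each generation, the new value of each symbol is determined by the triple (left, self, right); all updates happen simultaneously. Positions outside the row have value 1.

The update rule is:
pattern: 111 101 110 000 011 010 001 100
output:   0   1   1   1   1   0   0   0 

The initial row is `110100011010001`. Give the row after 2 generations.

011001011100101
111000110100011

111000110100011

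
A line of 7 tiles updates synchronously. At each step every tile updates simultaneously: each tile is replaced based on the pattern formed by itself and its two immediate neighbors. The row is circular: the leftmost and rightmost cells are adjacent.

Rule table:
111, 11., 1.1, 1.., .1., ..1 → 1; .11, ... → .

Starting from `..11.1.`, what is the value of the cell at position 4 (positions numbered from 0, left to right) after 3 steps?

.1.1111
111.111
1111.11
position 4 holds .

.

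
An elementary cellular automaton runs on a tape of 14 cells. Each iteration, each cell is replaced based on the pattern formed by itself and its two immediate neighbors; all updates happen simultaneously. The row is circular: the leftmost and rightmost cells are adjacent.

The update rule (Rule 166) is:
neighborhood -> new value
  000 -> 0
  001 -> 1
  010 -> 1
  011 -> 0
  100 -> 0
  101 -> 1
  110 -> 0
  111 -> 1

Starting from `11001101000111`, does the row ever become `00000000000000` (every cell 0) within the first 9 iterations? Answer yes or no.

no

10010011001011
00110100011101
01001100101011
11010001111100
00110010111001
01000111010011
11001010110100
00011111001101
00101110010011
iteration 9 is 00101110010011, still not uniform 0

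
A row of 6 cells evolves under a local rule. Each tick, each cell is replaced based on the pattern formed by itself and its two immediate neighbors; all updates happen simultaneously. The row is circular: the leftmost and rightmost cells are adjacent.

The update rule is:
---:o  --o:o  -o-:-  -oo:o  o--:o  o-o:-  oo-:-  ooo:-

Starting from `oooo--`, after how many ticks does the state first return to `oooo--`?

o---oo
-oooo-
oo---o
--oooo
ooo---
o--ooo
-ooo--
oo--oo
--ooo-
ooo--o
---ooo
oooo--

12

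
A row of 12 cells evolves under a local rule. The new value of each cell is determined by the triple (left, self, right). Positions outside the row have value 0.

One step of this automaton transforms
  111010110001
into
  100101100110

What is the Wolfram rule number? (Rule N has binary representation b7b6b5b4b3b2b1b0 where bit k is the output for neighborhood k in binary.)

43

position 1: 111 → 0  (bit 7 = 0)
position 2: 110 → 0  (bit 6 = 0)
position 3: 101 → 1  (bit 5 = 1)
position 8: 100 → 0  (bit 4 = 0)
position 0: 011 → 1  (bit 3 = 1)
position 4: 010 → 0  (bit 2 = 0)
position 10: 001 → 1  (bit 1 = 1)
position 9: 000 → 1  (bit 0 = 1)
bits b7..b0 = 00101011 = 43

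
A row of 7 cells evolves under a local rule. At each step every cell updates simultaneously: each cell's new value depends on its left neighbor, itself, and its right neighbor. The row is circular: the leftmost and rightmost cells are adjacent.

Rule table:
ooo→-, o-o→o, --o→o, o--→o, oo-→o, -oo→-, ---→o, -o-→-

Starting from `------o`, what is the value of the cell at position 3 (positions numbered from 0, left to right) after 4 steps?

oooooo-
-----oo
ooooo-o
----oo-
position 3 holds -

-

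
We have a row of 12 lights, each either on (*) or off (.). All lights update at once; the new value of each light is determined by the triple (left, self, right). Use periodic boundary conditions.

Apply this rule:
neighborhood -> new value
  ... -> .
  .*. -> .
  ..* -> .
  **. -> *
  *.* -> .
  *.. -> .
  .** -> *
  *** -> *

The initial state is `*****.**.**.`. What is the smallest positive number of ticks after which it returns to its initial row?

*****.**.**.

1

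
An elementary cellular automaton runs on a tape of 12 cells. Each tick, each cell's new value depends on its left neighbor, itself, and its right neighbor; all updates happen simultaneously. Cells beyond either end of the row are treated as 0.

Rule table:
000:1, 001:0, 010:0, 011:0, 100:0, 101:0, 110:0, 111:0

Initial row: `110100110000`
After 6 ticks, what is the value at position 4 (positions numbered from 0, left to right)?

1

tick 1: 000000000111
tick 2: 111111110000
tick 3: 000000000111  (repeats tick 1; period 2)
tick 6: 111111110000
position 4 holds 1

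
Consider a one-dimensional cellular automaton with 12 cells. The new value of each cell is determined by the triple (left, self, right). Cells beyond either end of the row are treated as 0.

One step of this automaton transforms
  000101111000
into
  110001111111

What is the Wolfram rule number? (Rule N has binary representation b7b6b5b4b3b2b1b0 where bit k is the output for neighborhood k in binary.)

position 6: 111 → 1  (bit 7 = 1)
position 8: 110 → 1  (bit 6 = 1)
position 4: 101 → 0  (bit 5 = 0)
position 9: 100 → 1  (bit 4 = 1)
position 5: 011 → 1  (bit 3 = 1)
position 3: 010 → 0  (bit 2 = 0)
position 2: 001 → 0  (bit 1 = 0)
position 0: 000 → 1  (bit 0 = 1)
bits b7..b0 = 11011001 = 217

217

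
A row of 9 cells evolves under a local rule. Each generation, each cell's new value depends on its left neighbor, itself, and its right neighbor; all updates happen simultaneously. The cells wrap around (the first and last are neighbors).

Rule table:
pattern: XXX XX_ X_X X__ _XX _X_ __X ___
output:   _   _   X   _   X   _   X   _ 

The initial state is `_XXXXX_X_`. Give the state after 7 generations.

generation 1: XX____X__
generation 2: X____X__X
generation 3: ____X__XX
generation 4: ___X__XX_
generation 5: __X__XX__
generation 6: _X__XX___
generation 7: X__XX____

X__XX____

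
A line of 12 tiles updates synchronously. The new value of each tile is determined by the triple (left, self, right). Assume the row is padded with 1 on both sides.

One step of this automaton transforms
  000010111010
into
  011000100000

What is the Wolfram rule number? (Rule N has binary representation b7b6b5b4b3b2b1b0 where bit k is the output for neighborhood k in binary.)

position 7: 111 → 0  (bit 7 = 0)
position 8: 110 → 0  (bit 6 = 0)
position 5: 101 → 0  (bit 5 = 0)
position 0: 100 → 0  (bit 4 = 0)
position 6: 011 → 1  (bit 3 = 1)
position 4: 010 → 0  (bit 2 = 0)
position 3: 001 → 0  (bit 1 = 0)
position 1: 000 → 1  (bit 0 = 1)
bits b7..b0 = 00001001 = 9

9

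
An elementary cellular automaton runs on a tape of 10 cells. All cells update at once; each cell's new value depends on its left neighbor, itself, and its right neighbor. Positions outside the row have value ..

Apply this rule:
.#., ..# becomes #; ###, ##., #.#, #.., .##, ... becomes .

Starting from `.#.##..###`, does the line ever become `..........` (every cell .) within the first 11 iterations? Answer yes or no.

no

##....#...
.....##...
....#.....
...##.....
..#.......
.##.......
#.........
#.........  (fixed point — unchanged through iteration 11)
iteration 11 is #........., still not uniform .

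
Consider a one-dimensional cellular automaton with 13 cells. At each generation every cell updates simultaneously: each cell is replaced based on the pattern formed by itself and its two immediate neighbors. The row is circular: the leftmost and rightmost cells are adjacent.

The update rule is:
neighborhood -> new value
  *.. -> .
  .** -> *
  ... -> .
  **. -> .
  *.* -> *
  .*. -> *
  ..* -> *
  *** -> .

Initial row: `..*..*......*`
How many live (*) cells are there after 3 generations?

6

.**.**.....**
**.**.....**.
*.**.....**.*
count of *: 6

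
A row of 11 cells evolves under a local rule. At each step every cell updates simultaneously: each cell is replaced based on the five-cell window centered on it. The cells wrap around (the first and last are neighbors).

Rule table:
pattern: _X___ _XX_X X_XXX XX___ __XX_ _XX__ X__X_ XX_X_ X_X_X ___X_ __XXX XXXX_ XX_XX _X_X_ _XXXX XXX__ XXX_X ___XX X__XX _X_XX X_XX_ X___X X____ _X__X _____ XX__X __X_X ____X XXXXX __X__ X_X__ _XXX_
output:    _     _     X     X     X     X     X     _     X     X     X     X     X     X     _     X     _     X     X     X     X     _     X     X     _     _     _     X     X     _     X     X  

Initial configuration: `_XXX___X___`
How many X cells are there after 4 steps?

step 1: XXXXX_X__XX
step 2: XXXX__XXXX_
step 3: X_XX_XX_X_X
step 4: _XX_XX__XXX
count of X: 7

7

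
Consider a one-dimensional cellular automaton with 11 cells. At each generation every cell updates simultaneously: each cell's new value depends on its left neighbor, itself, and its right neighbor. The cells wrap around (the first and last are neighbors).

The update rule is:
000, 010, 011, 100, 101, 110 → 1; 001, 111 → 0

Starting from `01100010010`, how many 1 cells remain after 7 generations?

5

01111011011
11001111111
01101000000
01111111111
11000000001
01111111101
11000000111
count of 1: 5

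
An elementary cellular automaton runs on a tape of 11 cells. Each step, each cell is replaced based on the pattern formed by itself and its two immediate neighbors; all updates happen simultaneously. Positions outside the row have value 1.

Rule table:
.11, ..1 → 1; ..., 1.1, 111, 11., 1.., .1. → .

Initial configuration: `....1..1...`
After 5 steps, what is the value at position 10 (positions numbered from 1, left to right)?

.

...1..1...1
..1..1...11
.1..1...11.
...1...11..
..1...11..1
position 10 holds .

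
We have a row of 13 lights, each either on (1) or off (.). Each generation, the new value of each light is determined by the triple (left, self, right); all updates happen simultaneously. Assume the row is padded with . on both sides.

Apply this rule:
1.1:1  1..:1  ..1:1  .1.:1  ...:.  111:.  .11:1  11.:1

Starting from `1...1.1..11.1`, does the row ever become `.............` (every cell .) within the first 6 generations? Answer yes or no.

generation 1: 11.1111111111
generation 2: 1111........1
generation 3: 1..11......11
generation 4: 111111....111
generation 5: 1....11..11.1
generation 6: 11..111111111
generation 6 is 11..111111111, still not uniform .

no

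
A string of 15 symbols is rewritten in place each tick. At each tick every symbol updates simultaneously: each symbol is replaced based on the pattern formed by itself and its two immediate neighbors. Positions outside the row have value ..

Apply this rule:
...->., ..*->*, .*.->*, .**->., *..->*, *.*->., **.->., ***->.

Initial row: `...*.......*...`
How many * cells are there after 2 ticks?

4

..***.....***..
.*...*...*...*.
count of *: 4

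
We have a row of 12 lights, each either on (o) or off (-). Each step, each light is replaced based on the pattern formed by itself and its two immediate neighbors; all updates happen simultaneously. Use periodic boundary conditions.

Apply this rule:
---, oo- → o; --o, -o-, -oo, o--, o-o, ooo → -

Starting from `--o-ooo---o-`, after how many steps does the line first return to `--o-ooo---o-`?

step 1: o-----o-o---
step 2: --ooo-----o-
step 3: o---o-ooo---
step 4: --o-----o-o-
step 5: o---ooo-----
step 6: --o---o-ooo-
step 7: o---o-----o-
step 8: --o---ooo---
step 9: o---o---o-oo
step 10: o-o---o-----
step 11: ----o---ooo-
step 12: ooo---o---o-
step 13: --o-o---o---
step 14: o-----o---oo
step 15: o-ooo---o---
step 16: ----o-o---o-
step 17: ooo-----o---
step 18: --o-ooo---o-

18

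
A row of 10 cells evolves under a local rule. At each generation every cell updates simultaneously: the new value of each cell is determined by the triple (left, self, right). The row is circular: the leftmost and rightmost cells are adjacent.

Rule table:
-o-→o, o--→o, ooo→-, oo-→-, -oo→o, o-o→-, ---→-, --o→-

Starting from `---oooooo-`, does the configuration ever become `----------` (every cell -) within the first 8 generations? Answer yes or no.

---o-----o
o--oo----o
-o-o-o---o
-o-o-oo--o
-o-o-o-o-o
-o-o-o-o-o  (fixed point — unchanged through generation 8)
generation 8 is -o-o-o-o-o, still not uniform -

no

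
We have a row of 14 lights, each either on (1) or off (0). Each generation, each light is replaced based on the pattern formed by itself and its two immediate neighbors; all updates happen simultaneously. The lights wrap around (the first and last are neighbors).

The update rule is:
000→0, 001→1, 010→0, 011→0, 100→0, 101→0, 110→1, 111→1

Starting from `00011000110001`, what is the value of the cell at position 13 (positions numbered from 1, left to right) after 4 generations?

generation 1: 00101001010010
generation 2: 01000010000100
generation 3: 10000100001000
generation 4: 00001000010001
position 13 holds 0

0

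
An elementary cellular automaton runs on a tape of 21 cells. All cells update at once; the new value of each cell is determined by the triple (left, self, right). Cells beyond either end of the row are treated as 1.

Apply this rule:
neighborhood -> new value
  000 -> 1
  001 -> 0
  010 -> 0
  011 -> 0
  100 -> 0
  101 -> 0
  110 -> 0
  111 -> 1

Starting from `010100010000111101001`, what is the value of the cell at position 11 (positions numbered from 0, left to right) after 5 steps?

000001000110011000000
011100010000000011110
001001000111111001100
000000010011110000000
011111000001100111110
position 11 holds 1

1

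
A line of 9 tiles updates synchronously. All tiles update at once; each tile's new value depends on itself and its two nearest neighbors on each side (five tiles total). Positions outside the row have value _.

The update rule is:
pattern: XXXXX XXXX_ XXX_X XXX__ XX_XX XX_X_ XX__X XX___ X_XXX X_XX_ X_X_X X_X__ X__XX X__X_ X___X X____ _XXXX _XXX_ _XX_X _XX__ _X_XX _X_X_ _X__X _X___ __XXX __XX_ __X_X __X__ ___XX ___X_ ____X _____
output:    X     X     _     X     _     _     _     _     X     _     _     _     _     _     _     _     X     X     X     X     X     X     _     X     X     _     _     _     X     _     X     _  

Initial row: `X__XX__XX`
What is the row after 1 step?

____X___X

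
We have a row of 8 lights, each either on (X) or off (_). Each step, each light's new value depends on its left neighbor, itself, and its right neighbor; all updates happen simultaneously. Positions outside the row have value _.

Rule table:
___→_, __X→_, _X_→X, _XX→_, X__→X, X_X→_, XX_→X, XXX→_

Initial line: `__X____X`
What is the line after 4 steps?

__XX___X
___XX__X
____XX_X
_____X_X

_____X_X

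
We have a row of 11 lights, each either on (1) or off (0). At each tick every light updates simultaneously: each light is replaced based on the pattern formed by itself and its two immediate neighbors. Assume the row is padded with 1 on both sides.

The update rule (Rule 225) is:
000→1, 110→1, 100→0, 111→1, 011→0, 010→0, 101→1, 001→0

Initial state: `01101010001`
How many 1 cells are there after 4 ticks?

9

10110100100
11011000000
11101011110
11110101111
count of 1: 9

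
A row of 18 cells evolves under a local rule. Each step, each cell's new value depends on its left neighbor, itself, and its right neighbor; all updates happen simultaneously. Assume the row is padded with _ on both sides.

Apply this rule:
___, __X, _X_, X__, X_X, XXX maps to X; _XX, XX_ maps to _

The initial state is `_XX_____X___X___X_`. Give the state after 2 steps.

step 1: X__XXXXXXXXXXXXXXX
step 2: XXX_XXXXXXXXXXXXX_

XXX_XXXXXXXXXXXXX_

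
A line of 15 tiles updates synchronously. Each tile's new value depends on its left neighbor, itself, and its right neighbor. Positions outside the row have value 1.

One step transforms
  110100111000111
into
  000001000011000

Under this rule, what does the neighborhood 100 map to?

0

At position 4 the neighborhood is 100; the next row has 0 there.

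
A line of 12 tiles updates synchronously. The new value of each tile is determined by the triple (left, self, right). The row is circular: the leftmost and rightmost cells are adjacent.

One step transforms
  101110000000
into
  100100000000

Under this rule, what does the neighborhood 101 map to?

At position 1 the neighborhood is 101; the next row has 0 there.

0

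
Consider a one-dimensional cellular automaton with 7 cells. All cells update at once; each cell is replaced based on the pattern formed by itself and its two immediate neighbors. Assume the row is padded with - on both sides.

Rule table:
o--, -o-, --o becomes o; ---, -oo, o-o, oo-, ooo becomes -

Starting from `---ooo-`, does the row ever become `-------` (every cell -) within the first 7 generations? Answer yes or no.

no

--o---o
-ooo-oo
o------
oo-----
--o----
-ooo---
o---o--
generation 7 is o---o--, still not uniform -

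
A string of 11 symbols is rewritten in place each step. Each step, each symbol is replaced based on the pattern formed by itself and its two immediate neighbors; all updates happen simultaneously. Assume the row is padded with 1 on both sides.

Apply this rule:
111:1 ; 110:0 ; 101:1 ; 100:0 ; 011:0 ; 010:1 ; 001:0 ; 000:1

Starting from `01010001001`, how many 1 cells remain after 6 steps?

6

step 1: 11110101000
step 2: 11101111010
step 3: 11010110111
step 4: 10111001011
step 5: 01010001101
step 6: 11110100010
count of 1: 6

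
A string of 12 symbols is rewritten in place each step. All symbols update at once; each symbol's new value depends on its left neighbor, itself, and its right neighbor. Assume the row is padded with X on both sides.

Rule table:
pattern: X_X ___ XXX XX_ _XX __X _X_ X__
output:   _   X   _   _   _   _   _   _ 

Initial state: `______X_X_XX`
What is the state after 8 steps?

step 1: _XXXX_______
step 2: ______XXXXX_
step 3: _XXXX_______  (repeats step 1; period 2)
step 8: ______XXXXX_

______XXXXX_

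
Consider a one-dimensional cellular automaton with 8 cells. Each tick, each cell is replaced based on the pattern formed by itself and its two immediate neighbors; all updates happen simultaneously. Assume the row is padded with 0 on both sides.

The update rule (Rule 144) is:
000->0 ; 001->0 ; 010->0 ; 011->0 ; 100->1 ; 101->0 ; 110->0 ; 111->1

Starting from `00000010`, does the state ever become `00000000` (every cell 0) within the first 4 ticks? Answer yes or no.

yes

tick 1: 00000001
tick 2: 00000000
all cells are 0 at tick 2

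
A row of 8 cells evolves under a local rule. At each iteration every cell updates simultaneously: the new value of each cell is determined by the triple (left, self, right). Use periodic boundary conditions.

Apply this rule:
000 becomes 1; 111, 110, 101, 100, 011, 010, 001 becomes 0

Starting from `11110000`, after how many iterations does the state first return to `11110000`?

2

00000110
11110000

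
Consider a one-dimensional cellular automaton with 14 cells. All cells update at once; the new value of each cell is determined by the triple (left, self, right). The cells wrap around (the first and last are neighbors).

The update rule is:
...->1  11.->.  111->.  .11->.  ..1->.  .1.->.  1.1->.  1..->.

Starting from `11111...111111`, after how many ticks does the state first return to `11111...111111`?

2

tick 1: ......1.......
tick 2: 11111...111111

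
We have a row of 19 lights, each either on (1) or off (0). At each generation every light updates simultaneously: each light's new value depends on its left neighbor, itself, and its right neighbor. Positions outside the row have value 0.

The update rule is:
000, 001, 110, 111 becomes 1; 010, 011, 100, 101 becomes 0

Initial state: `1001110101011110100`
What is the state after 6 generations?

1101011001010110010

0010110000001110001
1100010111110110110
0101100011110010010
1000101101110100100
0011000100110001001
1101011001010110010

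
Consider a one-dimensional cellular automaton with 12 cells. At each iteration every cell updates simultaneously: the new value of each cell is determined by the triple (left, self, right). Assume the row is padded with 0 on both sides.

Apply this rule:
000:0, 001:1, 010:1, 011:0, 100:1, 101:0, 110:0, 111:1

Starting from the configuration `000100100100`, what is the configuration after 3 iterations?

110011111001

001111111110
010111111101
110011111001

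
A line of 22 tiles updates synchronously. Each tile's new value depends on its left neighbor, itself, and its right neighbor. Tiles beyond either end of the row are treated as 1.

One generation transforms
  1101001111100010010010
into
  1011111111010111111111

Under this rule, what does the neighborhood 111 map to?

1

At position 0 the neighborhood is 111; the next row has 1 there.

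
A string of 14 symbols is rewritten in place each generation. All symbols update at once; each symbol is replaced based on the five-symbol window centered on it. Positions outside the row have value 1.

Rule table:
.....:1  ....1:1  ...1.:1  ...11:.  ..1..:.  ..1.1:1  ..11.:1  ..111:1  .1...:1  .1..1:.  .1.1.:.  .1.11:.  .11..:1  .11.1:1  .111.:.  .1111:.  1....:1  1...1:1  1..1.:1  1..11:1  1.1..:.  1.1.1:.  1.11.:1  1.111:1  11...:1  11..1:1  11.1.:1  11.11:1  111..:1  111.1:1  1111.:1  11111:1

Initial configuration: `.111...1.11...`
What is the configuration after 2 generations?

1111.11111.111

11.11111.1111.
1111.11111.111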